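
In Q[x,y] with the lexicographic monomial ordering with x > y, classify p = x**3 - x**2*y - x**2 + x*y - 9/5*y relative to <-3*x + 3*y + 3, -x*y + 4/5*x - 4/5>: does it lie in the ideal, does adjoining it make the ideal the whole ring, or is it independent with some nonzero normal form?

First compute the reduced Gröbner basis of I by Buchberger's algorithm.
f_1 = -3*x + 3*y + 3, LT = x.
f_2 = -x*y + 4/5*x - 4/5, LT = x*y.

S(f_1,f_2): lcm = x*y. S = 4/5*x - y**2 - y - 4/5.
  leading term x: subtract (-4/15)·f_1 from 4/5*x - y**2 - y - 4/5 → -y**2 - 1/5*y
  leading term y**2: no divisor's leading term divides it; move -y**2 to the remainder.
  leading term y: no divisor's leading term divides it; move -1/5*y to the remainder.
  remainder -y**2 - 1/5*y ≠ 0; add h_3 = -y**2 - 1/5*y to the basis.

The other S-polynomials (S(f_1,h_3), S(f_2,h_3)) all reduce to 0 modulo the current basis, so we have a Gröbner basis.
Inter-reduce: drop elements whose leading term is divisible by another's, tail-reduce, and make monic.
Reduced Gröbner basis: {x - y - 1, y**2 + 1/5*y}.
Label its elements g_1 = x - y - 1, g_2 = y**2 + 1/5*y.

Reduce p = x**3 - x**2*y - x**2 + x*y - 9/5*y modulo G:
  leading term x**3: subtract (x**2)·g_1 from x**3 - x**2*y - x**2 + x*y - 9/5*y → x*y - 9/5*y
  leading term x*y: subtract (y)·g_1 from x*y - 9/5*y → y**2 - 4/5*y
  leading term y**2: subtract (1)·g_2 from y**2 - 4/5*y → -y
  leading term y: no divisor's leading term divides it; move -y to the remainder.
  normal form = -y.
The normal form is nonzero, so p ∉ I. Since p minus its normal form lies in I, I + (p) = I + (r) where r = -y; decide whether this ideal is the whole ring.
Run Buchberger on G together with r (pairs among the g_i already reduce to 0 since G is a Gröbner basis):
g_1 = x - y - 1, LT = x.
g_2 = y**2 + 1/5*y, LT = y**2.
r = -y, LT = y.

The S-polynomials (S(g_1,g_2), S(g_1,r), S(g_2,r)) all reduce to 0 modulo the current basis, so we have a Gröbner basis.
Inter-reduce: drop elements whose leading term is divisible by another's, tail-reduce, and make monic.
Reduced Gröbner basis: {x - 1, y}.
The reduced Gröbner basis of I + (p) is {x - 1, y} ≠ {1}, a proper ideal, so the enlarged system stays consistent: p is independent of I, with normal form -y.

x**3 - x**2*y - x**2 + x*y - 9/5*y is independent of I; its normal form modulo I is -y.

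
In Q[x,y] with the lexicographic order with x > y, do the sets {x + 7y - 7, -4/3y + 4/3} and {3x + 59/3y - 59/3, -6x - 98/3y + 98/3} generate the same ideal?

Since reduced Gröbner bases are canonical representatives of ideals under a given ordering, it suffices to compute and compare them.
Buchberger on the first generating set:
f_1 = x + 7y - 7, LT = x.
f_2 = -4/3y + 4/3, LT = y.

The S-polynomials (S(f_1,f_2)) all reduce to 0 modulo the current basis, so we have a Gröbner basis.
Inter-reduce: drop elements whose leading term is divisible by another's, tail-reduce, and make monic.
Reduced Gröbner basis: {x, y - 1}.

Buchberger on the second generating set:
h_1 = 3x + 59/3y - 59/3, LT = x.
h_2 = -6x - 98/3y + 98/3, LT = x.

S(h_1,h_2): lcm = x. S = 10/9y - 10/9.
  leading term y: no divisor's leading term divides it; move 10/9y to the remainder.
  leading term 1: no divisor's leading term divides it; move -10/9 to the remainder.
  remainder 10/9y - 10/9 ≠ 0; add k_3 = 10/9y - 10/9 to the basis.

The other S-polynomials (S(h_1,k_3), S(h_2,k_3)) all reduce to 0 modulo the current basis, so we have a Gröbner basis.
Inter-reduce: drop elements whose leading term is divisible by another's, tail-reduce, and make monic.
Reduced Gröbner basis: {x, y - 1}.

Same reduced basis, so the two generating sets span the same ideal.

Yes, the ideals are equal.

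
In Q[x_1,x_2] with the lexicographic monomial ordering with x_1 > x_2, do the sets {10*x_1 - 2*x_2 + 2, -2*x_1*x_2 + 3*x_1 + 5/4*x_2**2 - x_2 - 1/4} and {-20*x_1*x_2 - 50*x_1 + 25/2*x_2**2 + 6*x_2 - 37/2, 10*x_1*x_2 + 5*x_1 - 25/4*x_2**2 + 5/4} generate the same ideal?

Equality of ideals is decidable: compute both reduced Gröbner bases (unique for the ordering) and check whether they agree.
Buchberger on the first generating set:
f_1 = 10*x_1 - 2*x_2 + 2, LT = x_1.
f_2 = -2*x_1*x_2 + 3*x_1 + 5/4*x_2**2 - x_2 - 1/4, LT = x_1*x_2.

S(f_1,f_2): lcm = x_1*x_2. S = 3/2*x_1 + 17/40*x_2**2 - 3/10*x_2 - 1/8.
  reduce S modulo (f_1, f_2):
  remainder 17/40*x_2**2 - 17/40 ≠ 0; add g_3 = 17/40*x_2**2 - 17/40 to the basis.

The other S-polynomials (S(f_1,g_3), S(f_2,g_3)) all reduce to 0 modulo the current basis, so we have a Gröbner basis.
Inter-reduce: drop elements whose leading term is divisible by another's, tail-reduce, and make monic.
Reduced Gröbner basis: {x_1 - 1/5*x_2 + 1/5, x_2**2 - 1}.

Buchberger on the second generating set:
h_1 = -20*x_1*x_2 - 50*x_1 + 25/2*x_2**2 + 6*x_2 - 37/2, LT = x_1*x_2.
h_2 = 10*x_1*x_2 + 5*x_1 - 25/4*x_2**2 + 5/4, LT = x_1*x_2.

S(h_1,h_2): lcm = x_1*x_2. S = 2*x_1 - 3/10*x_2 + 4/5.
  reduce S modulo (h_1, h_2):
  remainder 2*x_1 - 3/10*x_2 + 4/5 ≠ 0; add k_3 = 2*x_1 - 3/10*x_2 + 4/5 to the basis.

S(h_1,k_3): lcm = x_1*x_2. S = 5/2*x_1 - 19/40*x_2**2 - 7/10*x_2 + 37/40.
  reduce S modulo (h_1, h_2, k_3):
  remainder -19/40*x_2**2 - 13/40*x_2 - 3/40 ≠ 0; add k_4 = -19/40*x_2**2 - 13/40*x_2 - 3/40 to the basis.

The other S-polynomials (S(h_2,k_3), S(h_1,k_4), S(h_2,k_4), S(k_3,k_4)) all reduce to 0 modulo the current basis, so we have a Gröbner basis.
Inter-reduce: drop elements whose leading term is divisible by another's, tail-reduce, and make monic.
Reduced Gröbner basis: {x_1 - 3/20*x_2 + 2/5, x_2**2 + 13/19*x_2 + 3/19}.

The bases are distinct; the ideals are different.

No, the ideals differ.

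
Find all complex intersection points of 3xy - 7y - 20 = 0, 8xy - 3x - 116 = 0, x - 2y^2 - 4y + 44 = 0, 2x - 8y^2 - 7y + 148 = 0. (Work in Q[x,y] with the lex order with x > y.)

Compute a lex Gröbner basis by Buchberger's algorithm.
f_1 = 3xy - 7y - 20, LT = xy.
f_2 = 8xy - 3x - 116, LT = xy.
f_3 = x - 2y^2 - 4y + 44, LT = x.
f_4 = 2x - 8y^2 - 7y + 148, LT = x.

S(f_1,f_2): lcm = xy. S = 3/8x - 7/3y + 47/6.
  reduce S modulo (f_1, f_2, f_3, f_4):
  remainder 3/4y^2 - 5/6y - 26/3 ≠ 0; add h_5 = 3/4y^2 - 5/6y - 26/3 to the basis.

S(f_1,f_3): lcm = xy. S = 2y^3 + 4y^2 - 139/3y - 20/3.
  reduce S modulo (f_1, f_2, f_3, f_4, h_5):
  remainder -1321/81y + 5284/81 ≠ 0; add h_6 = -1321/81y + 5284/81 to the basis.

The other S-polynomials (S(f_1,f_4), S(f_2,f_3), S(f_2,f_4), S(f_3,f_4), S(f_1,h_5), S(f_2,h_5), S(f_3,h_5), S(f_4,h_5), S(f_1,h_6), S(f_2,h_6), S(f_3,h_6), S(f_4,h_6), S(h_5,h_6)) all reduce to 0 modulo the current basis, so we have a Gröbner basis.
Inter-reduce: drop elements whose leading term is divisible by another's, tail-reduce, and make monic.
Reduced Gröbner basis: {x - 4, y - 4}.

Since the basis is lex-ordered, y - 4 is univariate in y. Its roots are {4}. Back-substituting each root into the other basis elements fixes the other coordinates.
  y = 4: the earlier basis element becomes x - 4 = 0, giving x = 4 — point (4, 4).
A lex Gröbner basis triangularizes the system, enabling back-substitution.

{(4, 4)}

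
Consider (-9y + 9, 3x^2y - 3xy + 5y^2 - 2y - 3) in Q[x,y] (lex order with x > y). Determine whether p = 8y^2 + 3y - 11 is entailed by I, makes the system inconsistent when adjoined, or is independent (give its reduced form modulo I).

First compute the reduced Gröbner basis of I by Buchberger's algorithm.
f_1 = -9y + 9, LT = y.
f_2 = 3x^2y - 3xy + 5y^2 - 2y - 3, LT = x^2y.

S(f_1,f_2): lcm = x^2y. S = -x^2 + xy - 5/3y^2 + 2/3y + 1.
  leading term x^2: no divisor's leading term divides it; move -x^2 to the remainder.
  leading term xy: subtract (-1/9x)·f_1 from xy - 5/3y^2 + 2/3y + 1 → x - 5/3y^2 + 2/3y + 1
  leading term x: no divisor's leading term divides it; move x to the remainder.
  leading term y^2: subtract (5/27y)·f_1 from -5/3y^2 + 2/3y + 1 → -y + 1
  leading term y: subtract (1/9)·f_1 from -y + 1 → 0
  remainder -x^2 + x ≠ 0; add h_3 = -x^2 + x to the basis.

The other S-polynomials (S(f_1,h_3), S(f_2,h_3)) all reduce to 0 modulo the current basis, so we have a Gröbner basis.
Inter-reduce: drop elements whose leading term is divisible by another's, tail-reduce, and make monic.
Reduced Gröbner basis: {x^2 - x, y - 1}.
Label its elements g_1 = x^2 - x, g_2 = y - 1.

Reduce p = 8y^2 + 3y - 11 modulo G:
  leading term y^2: subtract (8y)·g_2 from 8y^2 + 3y - 11 → 11y - 11
  leading term y: subtract (11)·g_2 from 11y - 11 → 0
  normal form = 0.
Since the normal form is 0, p ∈ I.

The remainder on division by a Gröbner basis is unique — it is the normal form.

8y^2 + 3y - 11 lies in I (it reduces to 0).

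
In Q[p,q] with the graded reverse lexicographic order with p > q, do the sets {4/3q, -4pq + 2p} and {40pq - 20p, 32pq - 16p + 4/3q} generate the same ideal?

Yes, the ideals are equal.

Equality of ideals is decidable: compute both reduced Gröbner bases (unique for the ordering) and check whether they agree.
Buchberger on the first generating set:
f_1 = 4/3q, LT = q.
f_2 = -4pq + 2p, LT = pq.

S(f_1,f_2): lcm = pq. S = 1/2p.
  leading term p: no divisor's leading term divides it; move 1/2p to the remainder.
  remainder 1/2p ≠ 0; add g_3 = 1/2p to the basis.

The other S-polynomials (S(f_1,g_3), S(f_2,g_3)) all reduce to 0 modulo the current basis, so we have a Gröbner basis.
Inter-reduce: drop elements whose leading term is divisible by another's, tail-reduce, and make monic.
Reduced Gröbner basis: {p, q}.

Buchberger on the second generating set:
h_1 = 40pq - 20p, LT = pq.
h_2 = 32pq - 16p + 4/3q, LT = pq.

S(h_1,h_2): lcm = pq. S = -1/24q.
  leading term q: no divisor's leading term divides it; move -1/24q to the remainder.
  remainder -1/24q ≠ 0; add k_3 = -1/24q to the basis.

S(h_1,k_3): lcm = pq. S = -1/2p.
  leading term p: no divisor's leading term divides it; move -1/2p to the remainder.
  remainder -1/2p ≠ 0; add k_4 = -1/2p to the basis.

The other S-polynomials (S(h_2,k_3), S(h_1,k_4), S(h_2,k_4), S(k_3,k_4)) all reduce to 0 modulo the current basis, so we have a Gröbner basis.
Inter-reduce: drop elements whose leading term is divisible by another's, tail-reduce, and make monic.
Reduced Gröbner basis: {p, q}.

The two bases agree; hence the ideals are identical.
The same test decides containment: I ⊆ J iff every generator of I reduces to 0 modulo a Gröbner basis of J.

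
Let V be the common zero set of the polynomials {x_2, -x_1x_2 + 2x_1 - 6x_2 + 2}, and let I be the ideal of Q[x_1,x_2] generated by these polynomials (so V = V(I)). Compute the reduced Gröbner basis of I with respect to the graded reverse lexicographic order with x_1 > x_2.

G = {x_1 + 1, x_2}

This is the nonlinear analogue of row-reducing a linear system.

f_1 = x_2, LT = x_2.
f_2 = -x_1x_2 + 2x_1 - 6x_2 + 2, LT = x_1x_2.

S(f_1,f_2): lcm = x_1x_2. S = 2x_1 - 6x_2 + 2.
  leading term x_1: no divisor's leading term divides it; move 2x_1 to the remainder.
  leading term x_2: subtract (-6)·f_1 from -6x_2 + 2 → 2
  leading term 1: no divisor's leading term divides it; move 2 to the remainder.
  remainder 2x_1 + 2 ≠ 0; add g_3 = 2x_1 + 2 to the basis.

The other S-polynomials (S(f_1,g_3), S(f_2,g_3)) all reduce to 0 modulo the current basis, so we have a Gröbner basis.
Inter-reduce: drop elements whose leading term is divisible by another's, tail-reduce, and make monic.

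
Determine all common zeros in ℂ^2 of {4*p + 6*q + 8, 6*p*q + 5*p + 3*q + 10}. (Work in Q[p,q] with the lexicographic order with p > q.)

Compute a lex Gröbner basis by Buchberger's algorithm.
f_1 = 4*p + 6*q + 8, LT = p.
f_2 = 6*p*q + 5*p + 3*q + 10, LT = p*q.

S(f_1,f_2): lcm = p*q. S = -5/6*p + 3/2*q**2 + 3/2*q - 5/3.
  reduce S modulo (f_1, f_2):
  remainder 3/2*q**2 + 11/4*q ≠ 0; add h_3 = 3/2*q**2 + 11/4*q to the basis.

The other S-polynomials (S(f_1,h_3), S(f_2,h_3)) all reduce to 0 modulo the current basis, so we have a Gröbner basis.
Inter-reduce: drop elements whose leading term is divisible by another's, tail-reduce, and make monic.
Reduced Gröbner basis: {p + 3/2*q + 2, q**2 + 11/6*q}.

From the last basis element, q**2 + 11/6*q = 0, so q takes values in {-11/6, 0}. Each choice, substituted upward through the basis, yields the corresponding point(s) of the solution set.
  q = -11/6: the earlier basis element becomes p - 3/4 = 0, giving p = 3/4 — point (3/4, -11/6).
  q = 0: the earlier basis element becomes p + 2 = 0, giving p = -2 — point (-2, 0).

{(3/4, -11/6), (-2, 0)}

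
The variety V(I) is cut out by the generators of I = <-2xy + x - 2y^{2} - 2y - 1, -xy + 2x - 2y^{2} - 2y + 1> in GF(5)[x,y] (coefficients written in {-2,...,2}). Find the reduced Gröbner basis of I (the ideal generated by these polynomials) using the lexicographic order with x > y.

G = {x + y^{2} + y + 1, y^{3} + 2y^{2} + 2y - 1}

f_1 = -2xy + x - 2y^{2} - 2y - 1, LT = xy.
f_2 = -xy + 2x - 2y^{2} - 2y + 1, LT = xy.

S(f_1,f_2): lcm = xy. S = -x - y^{2} - y - 1.
  leading term x: no divisor's leading term divides it; move -x to the remainder.
  leading term y^{2}: no divisor's leading term divides it; move -y^{2} to the remainder.
  leading term y: no divisor's leading term divides it; move -y to the remainder.
  leading term 1: no divisor's leading term divides it; move -1 to the remainder.
  remainder -x - y^{2} - y - 1 ≠ 0; add g_3 = -x - y^{2} - y - 1 to the basis.

S(f_1,g_3): lcm = xy. S = 2x - y^{3} - 2.
  leading term x: subtract (-2)·g_3 from 2x - y^{3} - 2 → -y^{3} - 2y^{2} - 2y + 1
  leading term y^{3}: no divisor's leading term divides it; move -y^{3} to the remainder.
  leading term y^{2}: no divisor's leading term divides it; move -2y^{2} to the remainder.
  leading term y: no divisor's leading term divides it; move -2y to the remainder.
  leading term 1: no divisor's leading term divides it; move 1 to the remainder.
  remainder -y^{3} - 2y^{2} - 2y + 1 ≠ 0; add g_4 = -y^{3} - 2y^{2} - 2y + 1 to the basis.

The other S-polynomials (S(f_2,g_3), S(f_1,g_4), S(f_2,g_4), S(g_3,g_4)) all reduce to 0 modulo the current basis, so we have a Gröbner basis.
Inter-reduce: drop elements whose leading term is divisible by another's, tail-reduce, and make monic.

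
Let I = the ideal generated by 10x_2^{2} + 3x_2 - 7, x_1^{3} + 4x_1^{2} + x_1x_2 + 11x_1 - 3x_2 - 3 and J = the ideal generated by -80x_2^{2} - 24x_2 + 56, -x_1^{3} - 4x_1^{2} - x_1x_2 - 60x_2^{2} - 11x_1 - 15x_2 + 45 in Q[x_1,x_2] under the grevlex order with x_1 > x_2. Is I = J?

Two ideals are equal iff their reduced Gröbner bases coincide (the reduced basis is unique for a fixed ordering).
Buchberger on the first generating set:
f_1 = 10x_2^{2} + 3x_2 - 7, LT = x_2^{2}.
f_2 = x_1^{3} + 4x_1^{2} + x_1x_2 + 11x_1 - 3x_2 - 3, LT = x_1^{3}.

The S-polynomials (S(f_1,f_2)) all reduce to 0 modulo the current basis, so we have a Gröbner basis.
Inter-reduce: drop elements whose leading term is divisible by another's, tail-reduce, and make monic.
Reduced Gröbner basis: {x_1^{3} + 4x_1^{2} + x_1x_2 + 11x_1 - 3x_2 - 3, x_2^{2} + \tfrac{3}{10}x_2 - \tfrac{7}{10}}.

Buchberger on the second generating set:
h_1 = -80x_2^{2} - 24x_2 + 56, LT = x_2^{2}.
h_2 = -x_1^{3} - 4x_1^{2} - x_1x_2 - 60x_2^{2} - 11x_1 - 15x_2 + 45, LT = x_1^{3}.

The S-polynomials (S(h_1,h_2)) all reduce to 0 modulo the current basis, so we have a Gröbner basis.
Inter-reduce: drop elements whose leading term is divisible by another's, tail-reduce, and make monic.
Reduced Gröbner basis: {x_1^{3} + 4x_1^{2} + x_1x_2 + 11x_1 - 3x_2 - 3, x_2^{2} + \tfrac{3}{10}x_2 - \tfrac{7}{10}}.

These coincide, so the ideals are equal.

Yes, the ideals are equal.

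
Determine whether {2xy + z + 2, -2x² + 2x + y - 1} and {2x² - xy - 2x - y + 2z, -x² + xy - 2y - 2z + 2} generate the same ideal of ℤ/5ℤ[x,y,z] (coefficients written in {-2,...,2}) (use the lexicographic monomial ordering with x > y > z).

No, the ideals differ.

Equality of ideals is decidable: compute both reduced Gröbner bases (unique for the ordering) and check whether they agree.
Buchberger on the first generating set:
f_1 = 2xy + z + 2, LT = xy.
f_2 = -2x² + 2x + y - 1, LT = x².

S(f_1,f_2): lcm = x²y. S = xy - 2xz + x - 2y² + 2y.
  reduce S modulo (f_1, f_2):
  remainder -2xz + x - 2y² + 2y + 2z - 1 ≠ 0; add g_3 = -2xz + x - 2y² + 2y + 2z - 1 to the basis.

S(f_1,g_3): lcm = xyz. S = -2xy - y³ + y² + yz + 2y - 2z² + z.
  reduce S modulo (f_1, f_2, g_3):
  remainder -y³ + y² + yz + 2y - 2z² + 2z + 2 ≠ 0; add g_4 = -y³ + y² + yz + 2y - 2z² + 2z + 2 to the basis.

The other S-polynomials (S(f_2,g_3), S(f_1,g_4), S(f_2,g_4), S(g_3,g_4)) all reduce to 0 modulo the current basis, so we have a Gröbner basis.
Inter-reduce: drop elements whose leading term is divisible by another's, tail-reduce, and make monic.
Reduced Gröbner basis: {x² - x + 2y - 2, xy - 2z + 1, xz + 2x + y² - y - z - 2, y³ - y² - yz - 2y + 2z² - 2z - 2}.

Buchberger on the second generating set:
h_1 = 2x² - xy - 2x - y + 2z, LT = x².
h_2 = -x² + xy - 2y - 2z + 2, LT = x².

S(h_1,h_2): lcm = x². S = -2xy - x - z + 2.
  reduce S modulo (h_1, h_2):
  remainder -2xy - x - z + 2 ≠ 0; add k_3 = -2xy - x - z + 2 to the basis.

S(h_1,k_3): lcm = x²y. S = 2x² + 2xy² - xy + 2xz + x + 2y² + yz.
  reduce S modulo (h_1, h_2, k_3):
  remainder 2xz + x + 2y² - 2y + z - 1 ≠ 0; add k_4 = 2xz + x + 2y² - 2y + z - 1 to the basis.

S(k_3,k_4): lcm = xyz. S = 2xy - 2xz - y³ + y² + 2yz - 2y - 2z² - z.
  reduce S modulo (h_1, h_2, k_3, k_4):
  remainder -y³ - 2y² + 2yz + y - 2z² - z + 1 ≠ 0; add k_5 = -y³ - 2y² + 2yz + y - 2z² - z + 1 to the basis.

The other S-polynomials (S(h_2,k_3), S(h_1,k_4), S(h_2,k_4), S(h_1,k_5), S(h_2,k_5), S(k_3,k_5), S(k_4,k_5)) all reduce to 0 modulo the current basis, so we have a Gröbner basis.
Inter-reduce: drop elements whose leading term is divisible by another's, tail-reduce, and make monic.
Reduced Gröbner basis: {x² - 2x + 2y + 2, xy - 2x - 2z - 1, xz - 2x + y² - y - 2z + 2, y³ + 2y² - 2yz - y + 2z² + z - 1}.

These differ, so the ideals are not equal.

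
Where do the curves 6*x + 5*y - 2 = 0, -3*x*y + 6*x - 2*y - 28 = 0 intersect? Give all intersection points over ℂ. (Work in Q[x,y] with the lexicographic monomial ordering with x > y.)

Compute a lex Gröbner basis by Buchberger's algorithm.
f_1 = 6*x + 5*y - 2, LT = x.
f_2 = -3*x*y + 6*x - 2*y - 28, LT = x*y.

S(f_1,f_2): lcm = x*y. S = 2*x + 5/6*y**2 - y - 28/3.
  leading term x: subtract (1/3)·f_1 from 2*x + 5/6*y**2 - y - 28/3 → 5/6*y**2 - 8/3*y - 26/3
  leading term y**2: no divisor's leading term divides it; move 5/6*y**2 to the remainder.
  leading term y: no divisor's leading term divides it; move -8/3*y to the remainder.
  leading term 1: no divisor's leading term divides it; move -26/3 to the remainder.
  remainder 5/6*y**2 - 8/3*y - 26/3 ≠ 0; add h_3 = 5/6*y**2 - 8/3*y - 26/3 to the basis.

The other S-polynomials (S(f_1,h_3), S(f_2,h_3)) all reduce to 0 modulo the current basis, so we have a Gröbner basis.
Inter-reduce: drop elements whose leading term is divisible by another's, tail-reduce, and make monic.
Reduced Gröbner basis: {x + 5/6*y - 1/3, y**2 - 16/5*y - 52/5}.

From the last basis element, y**2 - 16/5*y - 52/5 = 0, so y takes values in {-2, 26/5}. Each choice, substituted upward through the basis, yields the corresponding point(s) of the solution set.
  y = -2: the earlier basis element becomes x - 2 = 0, giving x = 2 — point (2, -2).
  y = 26/5: the earlier basis element becomes x + 4 = 0, giving x = -4 — point (-4, 26/5).

{(2, -2), (-4, 26/5)}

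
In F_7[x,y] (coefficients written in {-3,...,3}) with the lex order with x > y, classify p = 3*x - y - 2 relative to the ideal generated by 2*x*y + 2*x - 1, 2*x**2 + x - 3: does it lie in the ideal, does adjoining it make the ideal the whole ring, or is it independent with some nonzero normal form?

Adjoining 3*x - y - 2 makes the ideal the whole ring: the system is inconsistent.

First compute the reduced Gröbner basis of I by Buchberger's algorithm.
f_1 = 2*x*y + 2*x - 1, LT = x*y.
f_2 = 2*x**2 + x - 3, LT = x**2.

S(f_1,f_2): lcm = x**2*y. S = x**2 + 3*x*y + 3*x - 2*y.
  leading term x**2: subtract (-3)·f_2 from x**2 + 3*x*y + 3*x - 2*y → 3*x*y - x - 2*y - 2
  leading term x*y: subtract (-2)·f_1 from 3*x*y - x - 2*y - 2 → 3*x - 2*y + 3
  leading term x: no divisor's leading term divides it; move 3*x to the remainder.
  leading term y: no divisor's leading term divides it; move -2*y to the remainder.
  leading term 1: no divisor's leading term divides it; move 3 to the remainder.
  remainder 3*x - 2*y + 3 ≠ 0; add h_3 = 3*x - 2*y + 3 to the basis.

S(f_1,h_3): lcm = x*y. S = x + 3*y**2 - y + 3.
  leading term x: subtract (-2)·h_3 from x + 3*y**2 - y + 3 → 3*y**2 + 2*y + 2
  leading term y**2: no divisor's leading term divides it; move 3*y**2 to the remainder.
  leading term y: no divisor's leading term divides it; move 2*y to the remainder.
  leading term 1: no divisor's leading term divides it; move 2 to the remainder.
  remainder 3*y**2 + 2*y + 2 ≠ 0; add h_4 = 3*y**2 + 2*y + 2 to the basis.

The other S-polynomials (S(f_2,h_3), S(f_1,h_4), S(f_2,h_4), S(h_3,h_4)) all reduce to 0 modulo the current basis, so we have a Gröbner basis.
Inter-reduce: drop elements whose leading term is divisible by another's, tail-reduce, and make monic.
Reduced Gröbner basis: {x - 3*y + 1, y**2 + 3*y + 3}.
Label its elements g_1 = x - 3*y + 1, g_2 = y**2 + 3*y + 3.

Reduce p = 3*x - y - 2 modulo G:
  leading term x: subtract (3)·g_1 from 3*x - y - 2 → y + 2
  leading term y: no divisor's leading term divides it; move y to the remainder.
  leading term 1: no divisor's leading term divides it; move 2 to the remainder.
  normal form = y + 2.
The normal form is nonzero, so p ∉ I. Since p minus its normal form lies in I, I + (p) = I + (r) where r = y + 2; decide whether this ideal is the whole ring.
Run Buchberger on G together with r (pairs among the g_i already reduce to 0 since G is a Gröbner basis):
g_1 = x - 3*y + 1, LT = x.
g_2 = y**2 + 3*y + 3, LT = y**2.
r = y + 2, LT = y.

S(g_2,r): lcm = y**2. S = y + 3.
  leading term y: subtract (1)·r from y + 3 → 1
  leading term 1: no divisor's leading term divides it; move 1 to the remainder.
  remainder 1 ≠ 0; add m_4 = 1 to the basis.

The other S-polynomials (S(g_1,g_2), S(g_1,r), S(g_1,m_4), S(g_2,m_4), S(r,m_4)) all reduce to 0 modulo the current basis, so we have a Gröbner basis.
Inter-reduce: drop elements whose leading term is divisible by another's, tail-reduce, and make monic.
Reduced Gröbner basis: {1}.
The reduced Gröbner basis of I + (p) is {1}: the ideal is the whole ring, so the enlarged system has no common solution — adjoining p is inconsistent.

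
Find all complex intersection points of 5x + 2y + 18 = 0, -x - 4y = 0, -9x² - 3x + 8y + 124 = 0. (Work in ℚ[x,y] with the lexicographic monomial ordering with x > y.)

{(-4, 1)}

Compute a lex Gröbner basis by Buchberger's algorithm.
f_1 = 5x + 2y + 18, LT = x.
f_2 = -x - 4y, LT = x.
f_3 = -9x² - 3x + 8y + 124, LT = x².

S(f_1,f_2): lcm = x. S = -18/5y + 18/5.
  reduce S modulo (f_1, f_2, f_3):
  remainder -18/5y + 18/5 ≠ 0; add h_4 = -18/5y + 18/5 to the basis.

The other S-polynomials (S(f_1,f_3), S(f_2,f_3), S(f_1,h_4), S(f_2,h_4), S(f_3,h_4)) all reduce to 0 modulo the current basis, so we have a Gröbner basis.
Inter-reduce: drop elements whose leading term is divisible by another's, tail-reduce, and make monic.
Reduced Gröbner basis: {x + 4, y - 1}.

Since the basis is lex-ordered, y - 1 is univariate in y. Its roots are {1}. Back-substituting each root into the other basis elements fixes the other coordinates.
  y = 1: the earlier basis element becomes x + 4 = 0, giving x = -4 — point (-4, 1).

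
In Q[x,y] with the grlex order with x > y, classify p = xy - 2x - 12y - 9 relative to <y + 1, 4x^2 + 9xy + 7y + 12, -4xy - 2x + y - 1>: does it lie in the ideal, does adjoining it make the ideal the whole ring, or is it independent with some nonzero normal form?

xy - 2x - 12y - 9 lies in I (it reduces to 0).

First compute the reduced Gröbner basis of I by Buchberger's algorithm.
f_1 = y + 1, LT = y.
f_2 = 4x^2 + 9xy + 7y + 12, LT = x^2.
f_3 = -4xy - 2x + y - 1, LT = xy.

S(f_1,f_2): leading monomials are coprime, so the S-polynomial reduces to 0 (Buchberger's first criterion).
S(f_1,f_3): lcm = xy. S = 1/2x + 1/4y - 1/4.
  leading term x: no divisor's leading term divides it; move 1/2x to the remainder.
  leading term y: subtract (1/4)·f_1 from 1/4y - 1/4 → -1/2
  leading term 1: no divisor's leading term divides it; move -1/2 to the remainder.
  remainder 1/2x - 1/2 ≠ 0; add h_4 = 1/2x - 1/2 to the basis.

S(f_2,f_3): lcm = x^2y. S = 9/4xy^2 - 1/2x^2 + 1/4xy + 7/4y^2 - 1/4x + 3y.
  leading term xy^2: subtract (9/4xy)·f_1 from 9/4xy^2 - 1/2x^2 + 1/4xy + 7/4y^2 - 1/4x + 3y → -1/2x^2 - 2xy + 7/4y^2 - 1/4x + 3y
  leading term x^2: subtract (-1/8)·f_2 from -1/2x^2 - 2xy + 7/4y^2 - 1/4x + 3y → -7/8xy + 7/4y^2 - 1/4x + 31/8y + 3/2
  leading term xy: subtract (-7/8x)·f_1 from -7/8xy + 7/4y^2 - 1/4x + 31/8y + 3/2 → 7/4y^2 + 5/8x + 31/8y + 3/2
  leading term y^2: subtract (7/4y)·f_1 from 7/4y^2 + 5/8x + 31/8y + 3/2 → 5/8x + 17/8y + 3/2
  leading term x: subtract (5/4)·h_4 from 5/8x + 17/8y + 3/2 → 17/8y + 17/8
  leading term y: subtract (17/8)·f_1 from 17/8y + 17/8 → 0
  remainder 0.

S(f_1,h_4): leading monomials are coprime, so the S-polynomial reduces to 0 (Buchberger's first criterion).
S(f_2,h_4): lcm = x^2. S = 9/4xy + x + 7/4y + 3.
  leading term xy: subtract (9/4x)·f_1 from 9/4xy + x + 7/4y + 3 → -5/4x + 7/4y + 3
  leading term x: subtract (-5/2)·h_4 from -5/4x + 7/4y + 3 → 7/4y + 7/4
  leading term y: subtract (7/4)·f_1 from 7/4y + 7/4 → 0
  remainder 0.

S(f_3,h_4): lcm = xy. S = 1/2x + 3/4y + 1/4.
  leading term x: subtract (1)·h_4 from 1/2x + 3/4y + 1/4 → 3/4y + 3/4
  leading term y: subtract (3/4)·f_1 from 3/4y + 3/4 → 0
  remainder 0.

Every S-polynomial of the final basis reduces to 0, so we have a Gröbner basis.
Inter-reduce: drop elements whose leading term is divisible by another's, tail-reduce, and make monic.
Reduced Gröbner basis: {x - 1, y + 1}.
Label its elements g_1 = x - 1, g_2 = y + 1.

Reduce p = xy - 2x - 12y - 9 modulo G:
  leading term xy: subtract (y)·g_1 from xy - 2x - 12y - 9 → -2x - 11y - 9
  leading term x: subtract (-2)·g_1 from -2x - 11y - 9 → -11y - 11
  leading term y: subtract (-11)·g_2 from -11y - 11 → 0
  normal form = 0.
Since the normal form is 0, p ∈ I.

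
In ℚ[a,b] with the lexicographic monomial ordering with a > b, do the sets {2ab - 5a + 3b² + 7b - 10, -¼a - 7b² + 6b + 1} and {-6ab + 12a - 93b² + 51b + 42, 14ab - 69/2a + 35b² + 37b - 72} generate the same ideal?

Equality of ideals is decidable: compute both reduced Gröbner bases (unique for the ordering) and check whether they agree.
Buchberger on the first generating set:
f_1 = 2ab - 5a + 3b² + 7b - 10, LT = ab.
f_2 = -¼a - 7b² + 6b + 1, LT = a.

S(f_1,f_2): lcm = ab. S = -5/2a - 28b³ + 51/2b² + 15/2b - 5.
  leading term a: subtract (10)·f_2 from -5/2a - 28b³ + 51/2b² + 15/2b - 5 → -28b³ + 191/2b² - 105/2b - 15
  leading term b³: no divisor's leading term divides it; move -28b³ to the remainder.
  leading term b²: no divisor's leading term divides it; move 191/2b² to the remainder.
  leading term b: no divisor's leading term divides it; move -105/2b to the remainder.
  leading term 1: no divisor's leading term divides it; move -15 to the remainder.
  remainder -28b³ + 191/2b² - 105/2b - 15 ≠ 0; add g_3 = -28b³ + 191/2b² - 105/2b - 15 to the basis.

S(f_1,g_3): lcm = ab³. S = 51/56ab² - 15/8ab - 15/28a + 3/2b⁴ + 7/2b³ - 5b².
  leading term ab²: subtract (51/112b)·f_1 from 51/56ab² - 15/8ab - 15/28a + 3/2b⁴ + 7/2b³ - 5b² → 45/112ab - 15/28a + 3/2b⁴ + 239/112b³ - 131/16b² + 255/56b
  leading term ab: subtract (45/224)·f_1 from 45/112ab - 15/28a + 3/2b⁴ + 239/112b³ - 131/16b² + 255/56b → 15/32a + 3/2b⁴ + 239/112b³ - 1969/224b² + 705/224b + 225/112
  leading term a: subtract (-15/8)·f_2 from 15/32a + 3/2b⁴ + 239/112b³ - 1969/224b² + 705/224b + 225/112 → 3/2b⁴ + 239/112b³ - 4909/224b² + 3225/224b + 435/112
  leading term b⁴: subtract (-3/56b)·g_3 from 3/2b⁴ + 239/112b³ - 4909/224b² + 3225/224b + 435/112 → 29/4b³ - 5539/224b² + 435/32b + 435/112
  leading term b³: subtract (-29/112)·g_3 from 29/4b³ - 5539/224b² + 435/32b + 435/112 → 0
  remainder 0.

S(f_2,g_3): leading monomials are coprime, so the S-polynomial reduces to 0 (Buchberger's first criterion).
Every S-polynomial of the final basis reduces to 0, so we have a Gröbner basis.
Inter-reduce: drop elements whose leading term is divisible by another's, tail-reduce, and make monic.
Reduced Gröbner basis: {a + 28b² - 24b - 4, b³ - 191/56b² + 15/8b + 15/28}.

Buchberger on the second generating set:
h_1 = -6ab + 12a - 93b² + 51b + 42, LT = ab.
h_2 = 14ab - 69/2a + 35b² + 37b - 72, LT = ab.

S(h_1,h_2): lcm = ab. S = 13/28a + 13b² - 78/7b - 13/7.
  leading term a: no divisor's leading term divides it; move 13/28a to the remainder.
  leading term b²: no divisor's leading term divides it; move 13b² to the remainder.
  leading term b: no divisor's leading term divides it; move -78/7b to the remainder.
  leading term 1: no divisor's leading term divides it; move -13/7 to the remainder.
  remainder 13/28a + 13b² - 78/7b - 13/7 ≠ 0; add k_3 = 13/28a + 13b² - 78/7b - 13/7 to the basis.

S(h_1,k_3): lcm = ab. S = -2a - 28b³ + 79/2b² - 9/2b - 7.
  leading term a: subtract (-56/13)·k_3 from -2a - 28b³ + 79/2b² - 9/2b - 7 → -28b³ + 191/2b² - 105/2b - 15
  leading term b³: no divisor's leading term divides it; move -28b³ to the remainder.
  leading term b²: no divisor's leading term divides it; move 191/2b² to the remainder.
  leading term b: no divisor's leading term divides it; move -105/2b to the remainder.
  leading term 1: no divisor's leading term divides it; move -15 to the remainder.
  remainder -28b³ + 191/2b² - 105/2b - 15 ≠ 0; add k_4 = -28b³ + 191/2b² - 105/2b - 15 to the basis.

S(h_2,k_3): lcm = ab. S = -69/28a - 28b³ + 53/2b² + 93/14b - 36/7.
  leading term a: subtract (-69/13)·k_3 from -69/28a - 28b³ + 53/2b² + 93/14b - 36/7 → -28b³ + 191/2b² - 105/2b - 15
  leading term b³: subtract (1)·k_4 from -28b³ + 191/2b² - 105/2b - 15 → 0
  remainder 0.

S(h_1,k_4): lcm = ab³. S = 79/56ab² - 15/8ab - 15/28a + 31/2b⁴ - 17/2b³ - 7b².
  leading term ab²: subtract (-79/336b)·h_1 from 79/56ab² - 15/8ab - 15/28a + 31/2b⁴ - 17/2b³ - 7b² → 53/56ab - 15/28a + 31/2b⁴ - 3401/112b³ + 559/112b² + 79/8b
  leading term ab: subtract (-53/336)·h_1 from 53/56ab - 15/28a + 31/2b⁴ - 3401/112b³ + 559/112b² + 79/8b → 19/14a + 31/2b⁴ - 3401/112b³ - 271/28b² + 2007/112b + 53/8
  leading term a: subtract (38/13)·k_3 from 19/14a + 31/2b⁴ - 3401/112b³ - 271/28b² + 2007/112b + 53/8 → 31/2b⁴ - 3401/112b³ - 1335/28b² + 5655/112b + 675/56
  leading term b⁴: subtract (-31/56b)·k_4 from 31/2b⁴ - 3401/112b³ - 1335/28b² + 5655/112b + 675/56 → 45/2b³ - 8595/112b² + 675/16b + 675/56
  leading term b³: subtract (-45/56)·k_4 from 45/2b³ - 8595/112b² + 675/16b + 675/56 → 0
  remainder 0.

S(h_2,k_4): lcm = ab³. S = 53/56ab² - 15/8ab - 15/28a + 5/2b⁴ + 37/14b³ - 36/7b².
  leading term ab²: subtract (-53/336b)·h_1 from 53/56ab² - 15/8ab - 15/28a + 5/2b⁴ + 37/14b³ - 36/7b² → 1/56ab - 15/28a + 5/2b⁴ - 1347/112b³ + 325/112b² + 53/8b
  leading term ab: subtract (-1/336)·h_1 from 1/56ab - 15/28a + 5/2b⁴ - 1347/112b³ + 325/112b² + 53/8b → -½a + 5/2b⁴ - 1347/112b³ + 21/8b² + 759/112b + ⅛
  leading term a: subtract (-14/13)·k_3 from -½a + 5/2b⁴ - 1347/112b³ + 21/8b² + 759/112b + ⅛ → 5/2b⁴ - 1347/112b³ + 133/8b² - 585/112b - 15/8
  leading term b⁴: subtract (-5/56b)·k_4 from 5/2b⁴ - 1347/112b³ + 133/8b² - 585/112b - 15/8 → -7/2b³ + 191/16b² - 105/16b - 15/8
  leading term b³: subtract (⅛)·k_4 from -7/2b³ + 191/16b² - 105/16b - 15/8 → 0
  remainder 0.

S(k_3,k_4): leading monomials are coprime, so the S-polynomial reduces to 0 (Buchberger's first criterion).
Every S-polynomial of the final basis reduces to 0, so we have a Gröbner basis.
Inter-reduce: drop elements whose leading term is divisible by another's, tail-reduce, and make monic.
Reduced Gröbner basis: {a + 28b² - 24b - 4, b³ - 191/56b² + 15/8b + 15/28}.

These coincide, so the ideals are equal.

Yes, the ideals are equal.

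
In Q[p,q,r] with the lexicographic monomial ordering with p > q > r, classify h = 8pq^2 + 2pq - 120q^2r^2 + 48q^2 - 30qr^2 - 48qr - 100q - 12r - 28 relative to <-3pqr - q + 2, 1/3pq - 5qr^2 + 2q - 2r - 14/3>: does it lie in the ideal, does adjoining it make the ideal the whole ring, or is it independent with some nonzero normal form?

8pq^2 + 2pq - 120q^2r^2 + 48q^2 - 30qr^2 - 48qr - 100q - 12r - 28 lies in I (it reduces to 0).

First compute the reduced Gröbner basis of I by Buchberger's algorithm.
f_1 = -3pqr - q + 2, LT = pqr.
f_2 = 1/3pq - 5qr^2 + 2q - 2r - 14/3, LT = pq.

S(f_1,f_2): lcm = pqr. S = 15qr^3 - 6qr + 1/3q + 6r^2 + 14r - 2/3.
  leading term qr^3: no divisor's leading term divides it; move 15qr^3 to the remainder.
  leading term qr: no divisor's leading term divides it; move -6qr to the remainder.
  leading term q: no divisor's leading term divides it; move 1/3q to the remainder.
  leading term r^2: no divisor's leading term divides it; move 6r^2 to the remainder.
  leading term r: no divisor's leading term divides it; move 14r to the remainder.
  leading term 1: no divisor's leading term divides it; move -2/3 to the remainder.
  remainder 15qr^3 - 6qr + 1/3q + 6r^2 + 14r - 2/3 ≠ 0; add k_3 = 15qr^3 - 6qr + 1/3q + 6r^2 + 14r - 2/3 to the basis.

S(f_1,k_3): lcm = pqr^3. S = 2/5pqr - 1/45pq - 2/5pr^2 - 14/15pr + 2/45p + 1/3qr^2 - 2/3r^2.
  leading term pqr: subtract (-2/15)·f_1 from 2/5pqr - 1/45pq - 2/5pr^2 - 14/15pr + 2/45p + 1/3qr^2 - 2/3r^2 → -1/45pq - 2/5pr^2 - 14/15pr + 2/45p + 1/3qr^2 - 2/15q - 2/3r^2 + 4/15
  leading term pq: subtract (-1/15)·f_2 from -1/45pq - 2/5pr^2 - 14/15pr + 2/45p + 1/3qr^2 - 2/15q - 2/3r^2 + 4/15 → -2/5pr^2 - 14/15pr + 2/45p - 2/3r^2 - 2/15r - 2/45
  leading term pr^2: no divisor's leading term divides it; move -2/5pr^2 to the remainder.
  leading term pr: no divisor's leading term divides it; move -14/15pr to the remainder.
  leading term p: no divisor's leading term divides it; move 2/45p to the remainder.
  leading term r^2: no divisor's leading term divides it; move -2/3r^2 to the remainder.
  leading term r: no divisor's leading term divides it; move -2/15r to the remainder.
  leading term 1: no divisor's leading term divides it; move -2/45 to the remainder.
  remainder -2/5pr^2 - 14/15pr + 2/45p - 2/3r^2 - 2/15r - 2/45 ≠ 0; add k_4 = -2/5pr^2 - 14/15pr + 2/45p - 2/3r^2 - 2/15r - 2/45 to the basis.

S(f_2,k_3): lcm = pqr^3. S = 2/5pqr - 1/45pq - 2/5pr^2 - 14/15pr + 2/45p - 15qr^5 + 6qr^3 - 6r^4 - 14r^3.
  leading term pqr: subtract (-2/15)·f_1 from 2/5pqr - 1/45pq - 2/5pr^2 - 14/15pr + 2/45p - 15qr^5 + 6qr^3 - 6r^4 - 14r^3 → -1/45pq - 2/5pr^2 - 14/15pr + 2/45p - 15qr^5 + 6qr^3 - 2/15q - 6r^4 - 14r^3 + 4/15
  leading term pq: subtract (-1/15)·f_2 from -1/45pq - 2/5pr^2 - 14/15pr + 2/45p - 15qr^5 + 6qr^3 - 2/15q - 6r^4 - 14r^3 + 4/15 → -2/5pr^2 - 14/15pr + 2/45p - 15qr^5 + 6qr^3 - 1/3qr^2 - 6r^4 - 14r^3 - 2/15r - 2/45
  leading term pr^2: subtract (1)·k_4 from -2/5pr^2 - 14/15pr + 2/45p - 15qr^5 + 6qr^3 - 1/3qr^2 - 6r^4 - 14r^3 - 2/15r - 2/45 → -15qr^5 + 6qr^3 - 1/3qr^2 - 6r^4 - 14r^3 + 2/3r^2
  leading term qr^5: subtract (-r^2)·k_3 from -15qr^5 + 6qr^3 - 1/3qr^2 - 6r^4 - 14r^3 + 2/3r^2 → 0
  remainder 0.

S(f_1,k_4): lcm = pqr^2. S = -7/3pqr + 1/9pq - 5/3qr^2 - 1/9q - 2/3r.
  leading term pqr: subtract (7/9)·f_1 from -7/3pqr + 1/9pq - 5/3qr^2 - 1/9q - 2/3r → 1/9pq - 5/3qr^2 + 2/3q - 2/3r - 14/9
  leading term pq: subtract (1/3)·f_2 from 1/9pq - 5/3qr^2 + 2/3q - 2/3r - 14/9 → 0
  remainder 0.

S(f_2,k_4): lcm = pqr^2. S = -7/3pqr + 1/9pq - 15qr^4 + 13/3qr^2 - 1/3qr - 1/9q - 6r^3 - 14r^2.
  leading term pqr: subtract (7/9)·f_1 from -7/3pqr + 1/9pq - 15qr^4 + 13/3qr^2 - 1/3qr - 1/9q - 6r^3 - 14r^2 → 1/9pq - 15qr^4 + 13/3qr^2 - 1/3qr + 2/3q - 6r^3 - 14r^2 - 14/9
  leading term pq: subtract (1/3)·f_2 from 1/9pq - 15qr^4 + 13/3qr^2 - 1/3qr + 2/3q - 6r^3 - 14r^2 - 14/9 → -15qr^4 + 6qr^2 - 1/3qr - 6r^3 - 14r^2 + 2/3r
  leading term qr^4: subtract (-r)·k_3 from -15qr^4 + 6qr^2 - 1/3qr - 6r^3 - 14r^2 + 2/3r → 0
  remainder 0.

S(k_3,k_4): lcm = pqr^3. S = -7/3pqr^2 - 13/45pqr + 1/45pq + 2/5pr^2 + 14/15pr - 2/45p - 5/3qr^3 - 1/3qr^2 - 1/9qr.
  leading term pqr^2: subtract (7/9r)·f_1 from -7/3pqr^2 - 13/45pqr + 1/45pq + 2/5pr^2 + 14/15pr - 2/45p - 5/3qr^3 - 1/3qr^2 - 1/9qr → -13/45pqr + 1/45pq + 2/5pr^2 + 14/15pr - 2/45p - 5/3qr^3 - 1/3qr^2 + 2/3qr - 14/9r
  leading term pqr: subtract (13/135)·f_1 from -13/45pqr + 1/45pq + 2/5pr^2 + 14/15pr - 2/45p - 5/3qr^3 - 1/3qr^2 + 2/3qr - 14/9r → 1/45pq + 2/5pr^2 + 14/15pr - 2/45p - 5/3qr^3 - 1/3qr^2 + 2/3qr + 13/135q - 14/9r - 26/135
  leading term pq: subtract (1/15)·f_2 from 1/45pq + 2/5pr^2 + 14/15pr - 2/45p - 5/3qr^3 - 1/3qr^2 + 2/3qr + 13/135q - 14/9r - 26/135 → 2/5pr^2 + 14/15pr - 2/45p - 5/3qr^3 + 2/3qr - 1/27q - 64/45r + 16/135
  leading term pr^2: subtract (-1)·k_4 from 2/5pr^2 + 14/15pr - 2/45p - 5/3qr^3 + 2/3qr - 1/27q - 64/45r + 16/135 → -5/3qr^3 + 2/3qr - 1/27q - 2/3r^2 - 14/9r + 2/27
  leading term qr^3: subtract (-1/9)·k_3 from -5/3qr^3 + 2/3qr - 1/27q - 2/3r^2 - 14/9r + 2/27 → 0
  remainder 0.

Every S-polynomial of the final basis reduces to 0, so we have a Gröbner basis.
Inter-reduce: drop elements whose leading term is divisible by another's, tail-reduce, and make monic.
Reduced Gröbner basis: {pq - 15qr^2 + 6q - 6r - 14, pr^2 + 7/3pr - 1/9p + 5/3r^2 + 1/3r + 1/9, qr^3 - 2/5qr + 1/45q + 2/5r^2 + 14/15r - 2/45}.
Label its elements g_1 = pq - 15qr^2 + 6q - 6r - 14, g_2 = pr^2 + 7/3pr - 1/9p + 5/3r^2 + 1/3r + 1/9, g_3 = qr^3 - 2/5qr + 1/45q + 2/5r^2 + 14/15r - 2/45.

Reduce h = 8pq^2 + 2pq - 120q^2r^2 + 48q^2 - 30qr^2 - 48qr - 100q - 12r - 28 modulo G:
  leading term pq^2: subtract (8q)·g_1 from 8pq^2 + 2pq - 120q^2r^2 + 48q^2 - 30qr^2 - 48qr - 100q - 12r - 28 → 2pq - 30qr^2 + 12q - 12r - 28
  leading term pq: subtract (2)·g_1 from 2pq - 30qr^2 + 12q - 12r - 28 → 0
  normal form = 0.
Since the normal form is 0, h ∈ I.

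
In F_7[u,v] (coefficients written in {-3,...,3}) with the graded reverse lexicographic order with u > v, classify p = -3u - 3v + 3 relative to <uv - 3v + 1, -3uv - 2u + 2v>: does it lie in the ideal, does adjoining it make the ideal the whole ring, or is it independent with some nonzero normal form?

First compute the reduced Gröbner basis of I by Buchberger's algorithm.
f_1 = uv - 3v + 1, LT = uv.
f_2 = -3uv - 2u + 2v, LT = uv.

S(f_1,f_2): lcm = uv. S = -3u + 1.
  reduce S modulo (f_1, f_2):
  remainder -3u + 1 ≠ 0; add h_3 = -3u + 1 to the basis.

S(f_1,h_3): lcm = uv. S = 2v + 1.
  reduce S modulo (f_1, f_2, h_3):
  remainder 2v + 1 ≠ 0; add h_4 = 2v + 1 to the basis.

The other S-polynomials (S(f_2,h_3), S(f_1,h_4), S(f_2,h_4), S(h_3,h_4)) all reduce to 0 modulo the current basis, so we have a Gröbner basis.
Inter-reduce: drop elements whose leading term is divisible by another's, tail-reduce, and make monic.
Reduced Gröbner basis: {u + 2, v - 3}.
Label its elements g_1 = u + 2, g_2 = v - 3.

Reduce p = -3u - 3v + 3 modulo G:
  leading term u: subtract (-3)·g_1 from -3u - 3v + 3 → -3v + 2
  leading term v: subtract (-3)·g_2 from -3v + 2 → 0
  normal form = 0.
Since the normal form is 0, p ∈ I.

-3u - 3v + 3 lies in I (it reduces to 0).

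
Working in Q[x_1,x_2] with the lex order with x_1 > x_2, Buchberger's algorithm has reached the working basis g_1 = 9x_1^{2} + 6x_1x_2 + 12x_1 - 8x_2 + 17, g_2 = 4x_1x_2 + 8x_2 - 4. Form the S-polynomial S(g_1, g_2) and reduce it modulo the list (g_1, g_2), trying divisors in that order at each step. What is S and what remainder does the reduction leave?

S(g_1, g_2) = \tfrac{2}{3}x_1x_2^{2} - \tfrac{2}{3}x_1x_2 + x_1 - \tfrac{8}{9}x_2^{2} + \tfrac{17}{9}x_2; remainder on division = x_1 - \tfrac{20}{9}x_2^{2} + \tfrac{35}{9}x_2 - \tfrac{2}{3}.

lcm(LM(g_1), LM(g_2)) = x_1^{2}x_2.
S = (lcm/LT(g_1))·g_1 − (lcm/LT(g_2))·g_2 = \tfrac{2}{3}x_1x_2^{2} - \tfrac{2}{3}x_1x_2 + x_1 - \tfrac{8}{9}x_2^{2} + \tfrac{17}{9}x_2.
Reduce S modulo (g_1, g_2) in that order:
  leading term x_1x_2^{2}: subtract (\tfrac{1}{6}x_2)·g_2 from \tfrac{2}{3}x_1x_2^{2} - \tfrac{2}{3}x_1x_2 + x_1 - \tfrac{8}{9}x_2^{2} + \tfrac{17}{9}x_2 → -\tfrac{2}{3}x_1x_2 + x_1 - \tfrac{20}{9}x_2^{2} + \tfrac{23}{9}x_2
  leading term x_1x_2: subtract (-\tfrac{1}{6})·g_2 from -\tfrac{2}{3}x_1x_2 + x_1 - \tfrac{20}{9}x_2^{2} + \tfrac{23}{9}x_2 → x_1 - \tfrac{20}{9}x_2^{2} + \tfrac{35}{9}x_2 - \tfrac{2}{3}
  leading term x_1: no divisor's leading term divides it; move x_1 to the remainder.
  leading term x_2^{2}: no divisor's leading term divides it; move -\tfrac{20}{9}x_2^{2} to the remainder.
  leading term x_2: no divisor's leading term divides it; move \tfrac{35}{9}x_2 to the remainder.
  leading term 1: no divisor's leading term divides it; move -\tfrac{2}{3} to the remainder.
The remainder x_1 - \tfrac{20}{9}x_2^{2} + \tfrac{35}{9}x_2 - \tfrac{2}{3} is nonzero, so it would be added as the next basis element.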